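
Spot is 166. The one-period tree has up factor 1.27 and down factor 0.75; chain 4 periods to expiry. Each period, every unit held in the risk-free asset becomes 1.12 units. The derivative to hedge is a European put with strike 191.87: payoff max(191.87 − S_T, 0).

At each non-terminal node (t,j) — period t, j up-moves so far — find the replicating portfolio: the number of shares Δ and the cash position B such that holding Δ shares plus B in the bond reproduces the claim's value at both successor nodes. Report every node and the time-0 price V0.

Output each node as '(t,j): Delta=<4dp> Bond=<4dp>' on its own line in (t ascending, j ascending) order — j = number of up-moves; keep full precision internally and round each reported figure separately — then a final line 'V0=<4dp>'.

No-arbitrage ⇒ martingale measure with p* = (R−d)/(u−d) = 0.7115.
Terminal values V(4,·): V(4,0)=139.3466, V(4,1)=102.9303, V(4,2)=41.2655, V(4,3)=0.0000, V(4,4)=0.0000
  t=3,j=0: stock 70.0312 → up 88.9397 (V=102.9303), down 52.5234 (V=139.3466). Price 101.2812; hedge Δ=-1.0000, bond B=171.3125.
  t=3,j=1: stock 118.5862 → up 150.6045 (V=41.2655), down 88.9397 (V=102.9303). Price 52.7263; hedge Δ=-1.0000, bond B=171.3125.
  t=3,j=2: stock 200.8060 → up 255.0237 (V=0.0000), down 150.6045 (V=41.2655). Price 10.6281; hedge Δ=-0.3952, bond B=89.9848.
  t=3,j=3: stock 340.0316 → up 431.8401 (V=0.0000), down 255.0237 (V=0.0000). Price 0.0000; hedge Δ=0.0000, bond B=0.0000.
  t=2,j=0: stock 93.3750 → up 118.5863 (V=52.7263), down 70.0312 (V=101.2812). Price 59.5826; hedge Δ=-1.0000, bond B=152.9576.
  t=2,j=1: stock 158.1150 → up 200.8061 (V=10.6281), down 118.5863 (V=52.7263). Price 20.3320; hedge Δ=-0.5120, bond B=101.2899.
  t=2,j=2: stock 267.7414 → up 340.0316 (V=0.0000), down 200.8060 (V=10.6281). Price 2.7373; hedge Δ=-0.0763, bond B=23.1760.
  t=1,j=0: stock 124.5000 → up 158.1150 (V=20.3320), down 93.3750 (V=59.5826). Price 28.2627; hedge Δ=-0.6063, bond B=103.7447.
  t=1,j=1: stock 210.8200 → up 267.7414 (V=2.7373), down 158.1150 (V=20.3320). Price 6.9756; hedge Δ=-0.1605, bond B=40.8115.
  t=0,j=0: stock 166.0000 → up 210.8200 (V=6.9756), down 124.5000 (V=28.2627). Price 11.7108; hedge Δ=-0.2466, bond B=52.6476.
Root portfolio cost Δ·166+B reproduces V0=11.7108.

(0,0): Delta=-0.2466 Bond=52.6476
(1,0): Delta=-0.6063 Bond=103.7447
(1,1): Delta=-0.1605 Bond=40.8115
(2,0): Delta=-1.0000 Bond=152.9576
(2,1): Delta=-0.5120 Bond=101.2899
(2,2): Delta=-0.0763 Bond=23.1760
(3,0): Delta=-1.0000 Bond=171.3125
(3,1): Delta=-1.0000 Bond=171.3125
(3,2): Delta=-0.3952 Bond=89.9848
(3,3): Delta=0.0000 Bond=0.0000
V0=11.7108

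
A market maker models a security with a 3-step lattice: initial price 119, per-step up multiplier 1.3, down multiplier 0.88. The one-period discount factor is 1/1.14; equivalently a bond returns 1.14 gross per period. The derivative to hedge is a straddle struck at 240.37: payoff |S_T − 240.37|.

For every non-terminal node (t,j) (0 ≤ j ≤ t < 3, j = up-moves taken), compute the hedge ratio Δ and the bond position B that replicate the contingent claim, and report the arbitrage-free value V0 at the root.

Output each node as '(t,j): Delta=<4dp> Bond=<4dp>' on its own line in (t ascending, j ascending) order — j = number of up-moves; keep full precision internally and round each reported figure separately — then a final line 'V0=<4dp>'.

No-arbitrage ⇒ martingale measure with p* = (R−d)/(u−d) = 0.6190.
Payoff layer (t=3): V(3,0)=159.2748, V(3,1)=120.5703, V(3,2)=63.3932, V(3,3)=21.0730
Node (2,0) S=92.1536: V=(p*·120.5703+(1−p*)·159.2748)/1.14=118.6973; Δ=(120.5703−159.2748)/(119.7997−81.0952)=-1.0000; B=V−Δ·S=210.8509
Node (2,1) S=136.1360: V=(p*·63.3932+(1−p*)·120.5703)/1.14=74.7149; Δ=(63.3932−120.5703)/(176.9768−119.7997)=-1.0000; B=V−Δ·S=210.8509
Node (2,2) S=201.1100: V=(p*·21.0730+(1−p*)·63.3932)/1.14=32.6272; Δ=(21.0730−63.3932)/(261.4430−176.9768)=-0.5010; B=V−Δ·S=133.3896
Node (1,0) S=104.7200: V=(p*·74.7149+(1−p*)·118.6973)/1.14=80.2369; Δ=(74.7149−118.6973)/(136.1360−92.1536)=-1.0000; B=V−Δ·S=184.9569
Node (1,1) S=154.7000: V=(p*·32.6272+(1−p*)·74.7149)/1.14=42.6847; Δ=(32.6272−74.7149)/(201.1100−136.1360)=-0.6478; B=V−Δ·S=142.8935
Node (0,0) S=119.0000: V=(p*·42.6847+(1−p*)·80.2369)/1.14=49.9915; Δ=(42.6847−80.2369)/(154.7000−104.7200)=-0.7513; B=V−Δ·S=139.4015
Each (Δ,B) replicates both successor values, so the strategy is self-financing and V0 is arbitrage-free.

(0,0): Delta=-0.7513 Bond=139.4015
(1,0): Delta=-1.0000 Bond=184.9569
(1,1): Delta=-0.6478 Bond=142.8935
(2,0): Delta=-1.0000 Bond=210.8509
(2,1): Delta=-1.0000 Bond=210.8509
(2,2): Delta=-0.5010 Bond=133.3896
V0=49.9915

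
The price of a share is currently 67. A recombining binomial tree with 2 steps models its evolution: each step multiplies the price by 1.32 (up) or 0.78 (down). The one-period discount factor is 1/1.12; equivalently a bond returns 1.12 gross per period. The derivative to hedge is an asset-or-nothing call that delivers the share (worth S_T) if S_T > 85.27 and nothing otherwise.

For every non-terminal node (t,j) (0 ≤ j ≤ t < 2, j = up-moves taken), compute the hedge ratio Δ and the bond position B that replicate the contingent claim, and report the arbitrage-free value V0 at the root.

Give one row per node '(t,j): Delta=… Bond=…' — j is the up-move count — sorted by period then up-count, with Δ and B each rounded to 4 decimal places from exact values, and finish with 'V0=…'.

(0,0): Delta=1.8139 Bond=-84.6394
(1,0): Delta=0.0000 Bond=0.0000
(1,1): Delta=2.4444 Bond=-150.5586
V0=36.8941

Under the risk-neutral measure, an up-move has probability p* = (R−d)/(u−d) = 0.6296 and values discount at R = 1.12.
Terminal values V(2,·): V(2,0)=0.0000, V(2,1)=0.0000, V(2,2)=116.7408
(1,0): S=52.2600. Δ = (V_up−V_dn)/(S_up−S_dn) = (0.0000−0.0000)/(68.9832−40.7628) = 0.0000. V = [p*·0.0000 + (1−p*)·0.0000]/1.12 = 0.0000. B = V − Δ·S = 0.0000.
(1,1): S=88.4400. Δ = (V_up−V_dn)/(S_up−S_dn) = (116.7408−0.0000)/(116.7408−68.9832) = 2.4444. V = [p*·116.7408 + (1−p*)·0.0000]/1.12 = 65.6281. B = V − Δ·S = -150.5586.
(0,0): S=67.0000. Δ = (V_up−V_dn)/(S_up−S_dn) = (65.6281−0.0000)/(88.4400−52.2600) = 1.8139. V = [p*·65.6281 + (1−p*)·0.0000]/1.12 = 36.8941. B = V − Δ·S = -84.6394.
The time-0 hedge costs 36.8941, which is the no-arbitrage price.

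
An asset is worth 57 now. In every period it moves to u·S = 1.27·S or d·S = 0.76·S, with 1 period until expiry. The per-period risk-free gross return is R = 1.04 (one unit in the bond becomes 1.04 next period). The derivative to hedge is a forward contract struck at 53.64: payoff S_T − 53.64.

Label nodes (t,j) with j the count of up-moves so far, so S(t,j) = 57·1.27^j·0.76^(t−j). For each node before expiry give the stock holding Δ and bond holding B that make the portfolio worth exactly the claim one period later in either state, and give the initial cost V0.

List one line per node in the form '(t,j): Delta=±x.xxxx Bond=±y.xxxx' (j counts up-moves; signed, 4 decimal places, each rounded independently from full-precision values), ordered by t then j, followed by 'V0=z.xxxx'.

(0,0): Delta=1.0000 Bond=-51.5769
V0=5.4231

No-arbitrage ⇒ martingale measure with p* = (R−d)/(u−d) = 0.5490.
Terminal values V(1,·): V(1,0)=-10.3200, V(1,1)=18.7500
Node (0,0) S=57.0000: V=(p*·18.7500+(1−p*)·-10.3200)/1.04=5.4231; Δ=(18.7500−-10.3200)/(72.3900−43.3200)=1.0000; B=V−Δ·S=-51.5769
Root portfolio cost Δ·57+B reproduces V0=5.4231.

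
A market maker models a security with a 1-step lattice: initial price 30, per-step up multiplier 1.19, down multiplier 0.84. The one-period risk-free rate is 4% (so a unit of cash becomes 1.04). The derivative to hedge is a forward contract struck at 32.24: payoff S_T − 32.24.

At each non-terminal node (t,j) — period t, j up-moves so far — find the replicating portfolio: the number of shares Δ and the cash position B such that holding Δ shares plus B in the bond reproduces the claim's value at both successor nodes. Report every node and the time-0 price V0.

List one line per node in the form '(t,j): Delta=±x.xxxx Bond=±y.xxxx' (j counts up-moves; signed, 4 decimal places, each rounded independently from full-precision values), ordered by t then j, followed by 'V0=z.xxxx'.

(0,0): Delta=1.0000 Bond=-31.0000
V0=-1.0000

Since d<R<u, set p* = (R−d)/(u−d) = 0.5714; price each node as the discounted p*-expectation of its children.
Payoff layer (t=1): V(1,0)=-7.0400, V(1,1)=3.4600
(0,0): S=30.0000. Δ = (V_up−V_dn)/(S_up−S_dn) = (3.4600−-7.0400)/(35.7000−25.2000) = 1.0000. V = [p*·3.4600 + (1−p*)·-7.0400]/1.04 = -1.0000. B = V − Δ·S = -31.0000.
Check: Δ(0,0)·S0 + B(0,0) = -1.0000 = V0.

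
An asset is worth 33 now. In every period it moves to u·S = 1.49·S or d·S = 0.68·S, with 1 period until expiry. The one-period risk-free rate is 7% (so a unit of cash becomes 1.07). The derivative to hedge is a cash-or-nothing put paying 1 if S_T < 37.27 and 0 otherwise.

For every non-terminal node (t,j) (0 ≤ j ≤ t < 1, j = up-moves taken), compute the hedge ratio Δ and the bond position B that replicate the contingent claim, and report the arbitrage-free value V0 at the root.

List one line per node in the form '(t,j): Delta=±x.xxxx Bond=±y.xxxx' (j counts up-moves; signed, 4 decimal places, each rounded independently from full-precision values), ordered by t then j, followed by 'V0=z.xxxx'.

Under the risk-neutral measure, an up-move has probability p* = (R−d)/(u−d) = 0.4815 and values discount at R = 1.07.
Terminal values V(1,·): V(1,0)=1.0000, V(1,1)=0.0000
Node (0,0) S=33.0000: V=(p*·0.0000+(1−p*)·1.0000)/1.07=0.4846; Δ=(0.0000−1.0000)/(49.1700−22.4400)=-0.0374; B=V−Δ·S=1.7192
Root portfolio cost Δ·33+B reproduces V0=0.4846.

(0,0): Delta=-0.0374 Bond=1.7192
V0=0.4846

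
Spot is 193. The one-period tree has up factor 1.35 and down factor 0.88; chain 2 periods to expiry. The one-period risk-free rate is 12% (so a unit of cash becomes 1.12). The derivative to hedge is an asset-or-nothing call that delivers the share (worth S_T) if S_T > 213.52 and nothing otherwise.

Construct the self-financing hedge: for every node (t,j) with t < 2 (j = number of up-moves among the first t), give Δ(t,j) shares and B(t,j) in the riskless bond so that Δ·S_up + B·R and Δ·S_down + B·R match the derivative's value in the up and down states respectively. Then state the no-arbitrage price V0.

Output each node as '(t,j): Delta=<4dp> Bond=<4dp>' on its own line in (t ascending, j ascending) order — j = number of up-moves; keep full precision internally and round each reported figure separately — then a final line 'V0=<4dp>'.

Risk-neutral probability p* = (R−d)/(u−d) = (1.12−0.88)/(1.35−0.88) = 0.5106.
Payoff layer (t=2): V(2,0)=0.0000, V(2,1)=229.2840, V(2,2)=351.7425
Node (1,0) S=169.8400: V=(p*·229.2840+(1−p*)·0.0000)/1.12=104.5368; Δ=(229.2840−0.0000)/(229.2840−149.4592)=2.8723; B=V−Δ·S=-383.3015
Node (1,1) S=260.5500: V=(p*·351.7425+(1−p*)·229.2840)/1.12=260.5500; Δ=(351.7425−229.2840)/(351.7425−229.2840)=1.0000; B=V−Δ·S=0.0000
Node (0,0) S=193.0000: V=(p*·260.5500+(1−p*)·104.5368)/1.12=164.4671; Δ=(260.5500−104.5368)/(260.5500−169.8400)=1.7199; B=V−Δ·S=-167.4760
Self-financing check: at every node Δ·S+B equals the discounted successor values.

(0,0): Delta=1.7199 Bond=-167.4760
(1,0): Delta=2.8723 Bond=-383.3015
(1,1): Delta=1.0000 Bond=0.0000
V0=164.4671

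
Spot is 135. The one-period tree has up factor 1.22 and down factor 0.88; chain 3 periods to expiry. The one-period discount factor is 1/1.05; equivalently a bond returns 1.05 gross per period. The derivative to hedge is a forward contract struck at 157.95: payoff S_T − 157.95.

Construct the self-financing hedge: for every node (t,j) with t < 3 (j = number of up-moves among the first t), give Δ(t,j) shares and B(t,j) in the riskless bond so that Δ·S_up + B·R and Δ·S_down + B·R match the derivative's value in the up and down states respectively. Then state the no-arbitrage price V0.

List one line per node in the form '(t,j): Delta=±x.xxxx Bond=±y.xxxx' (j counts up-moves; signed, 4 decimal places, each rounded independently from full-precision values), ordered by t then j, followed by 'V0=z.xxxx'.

Under the risk-neutral measure, an up-move has probability p* = (R−d)/(u−d) = 0.5000 and values discount at R = 1.05.
At expiry t=3: V(3,0)=-65.9513, V(3,1)=-30.4063, V(3,2)=18.8719, V(3,3)=87.1895
  t=2,j=0: stock 104.5440 → up 127.5437 (V=-30.4063), down 91.9987 (V=-65.9513). Price -45.8846; hedge Δ=1.0000, bond B=-150.4286.
  t=2,j=1: stock 144.9360 → up 176.8219 (V=18.8719), down 127.5437 (V=-30.4063). Price -5.4926; hedge Δ=1.0000, bond B=-150.4286.
  t=2,j=2: stock 200.9340 → up 245.1395 (V=87.1895), down 176.8219 (V=18.8719). Price 50.5054; hedge Δ=1.0000, bond B=-150.4286.
  t=1,j=0: stock 118.8000 → up 144.9360 (V=-5.4926), down 104.5440 (V=-45.8846). Price -24.4653; hedge Δ=1.0000, bond B=-143.2653.
  t=1,j=1: stock 164.7000 → up 200.9340 (V=50.5054), down 144.9360 (V=-5.4926). Price 21.4347; hedge Δ=1.0000, bond B=-143.2653.
  t=0,j=0: stock 135.0000 → up 164.7000 (V=21.4347), down 118.8000 (V=-24.4653). Price -1.4431; hedge Δ=1.0000, bond B=-136.4431.
Each (Δ,B) replicates both successor values, so the strategy is self-financing and V0 is arbitrage-free.

(0,0): Delta=1.0000 Bond=-136.4431
(1,0): Delta=1.0000 Bond=-143.2653
(1,1): Delta=1.0000 Bond=-143.2653
(2,0): Delta=1.0000 Bond=-150.4286
(2,1): Delta=1.0000 Bond=-150.4286
(2,2): Delta=1.0000 Bond=-150.4286
V0=-1.4431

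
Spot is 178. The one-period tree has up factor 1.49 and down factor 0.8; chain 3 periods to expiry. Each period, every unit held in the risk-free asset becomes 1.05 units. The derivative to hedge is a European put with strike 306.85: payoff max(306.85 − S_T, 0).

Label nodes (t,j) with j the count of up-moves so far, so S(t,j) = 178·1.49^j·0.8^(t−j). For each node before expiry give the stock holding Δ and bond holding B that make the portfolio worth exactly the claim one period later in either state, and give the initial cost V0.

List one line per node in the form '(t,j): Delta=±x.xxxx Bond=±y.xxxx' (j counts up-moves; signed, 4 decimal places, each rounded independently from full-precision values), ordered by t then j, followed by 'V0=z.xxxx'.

(0,0): Delta=-0.7039 Bond=225.9712
(1,0): Delta=-0.9674 Bond=274.7814
(1,1): Delta=-0.4550 Bond=171.2493
(2,0): Delta=-1.0000 Bond=292.2381
(2,1): Delta=-0.9365 Bond=281.9775
(2,2): Delta=0.0000 Bond=0.0000
V0=100.6695

Risk-neutral probability p* = (R−d)/(u−d) = (1.05−0.8)/(1.49−0.8) = 0.3623.
Terminal payoffs: V(3,0)=215.7140, V(3,1)=137.1092, V(3,2)=0.0000, V(3,3)=0.0000
(2,0): S=113.9200. Δ = (V_up−V_dn)/(S_up−S_dn) = (137.1092−215.7140)/(169.7408−91.1360) = -1.0000. V = [p*·137.1092 + (1−p*)·215.7140]/1.05 = 178.3181. B = V − Δ·S = 292.2381.
(2,1): S=212.1760. Δ = (V_up−V_dn)/(S_up−S_dn) = (0.0000−137.1092)/(316.1422−169.7408) = -0.9365. V = [p*·0.0000 + (1−p*)·137.1092]/1.05 = 83.2685. B = V − Δ·S = 281.9775.
(2,2): S=395.1778. Δ = (V_up−V_dn)/(S_up−S_dn) = (0.0000−0.0000)/(588.8149−316.1422) = 0.0000. V = [p*·0.0000 + (1−p*)·0.0000]/1.05 = 0.0000. B = V − Δ·S = 0.0000.
(1,0): S=142.4000. Δ = (V_up−V_dn)/(S_up−S_dn) = (83.2685−178.3181)/(212.1760−113.9200) = -0.9674. V = [p*·83.2685 + (1−p*)·178.3181]/1.05 = 137.0284. B = V − Δ·S = 274.7814.
(1,1): S=265.2200. Δ = (V_up−V_dn)/(S_up−S_dn) = (0.0000−83.2685)/(395.1778−212.1760) = -0.4550. V = [p*·0.0000 + (1−p*)·83.2685]/1.05 = 50.5703. B = V − Δ·S = 171.2493.
(0,0): S=178.0000. Δ = (V_up−V_dn)/(S_up−S_dn) = (50.5703−137.0284)/(265.2200−142.4000) = -0.7039. V = [p*·50.5703 + (1−p*)·137.0284]/1.05 = 100.6695. B = V − Δ·S = 225.9712.
Self-financing check: at every node Δ·S+B equals the discounted successor values.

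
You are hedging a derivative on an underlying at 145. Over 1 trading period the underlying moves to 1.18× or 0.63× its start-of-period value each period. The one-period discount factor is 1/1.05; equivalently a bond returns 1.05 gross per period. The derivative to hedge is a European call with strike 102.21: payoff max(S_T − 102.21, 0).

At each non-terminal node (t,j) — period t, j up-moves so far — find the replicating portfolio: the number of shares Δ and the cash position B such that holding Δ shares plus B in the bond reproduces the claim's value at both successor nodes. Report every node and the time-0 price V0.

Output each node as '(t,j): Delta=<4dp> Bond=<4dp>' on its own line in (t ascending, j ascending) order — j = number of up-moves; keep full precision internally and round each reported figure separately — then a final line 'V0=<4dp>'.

Under the risk-neutral measure, an up-move has probability p* = (R−d)/(u−d) = 0.7636 and values discount at R = 1.05.
Terminal payoffs: V(1,0)=0.0000, V(1,1)=68.8900
  t=0,j=0: stock 145.0000 → up 171.1000 (V=68.8900), down 91.3500 (V=0.0000). Price 50.1018; hedge Δ=0.8638, bond B=-75.1527.
The time-0 hedge costs 50.1018, which is the no-arbitrage price.

(0,0): Delta=0.8638 Bond=-75.1527
V0=50.1018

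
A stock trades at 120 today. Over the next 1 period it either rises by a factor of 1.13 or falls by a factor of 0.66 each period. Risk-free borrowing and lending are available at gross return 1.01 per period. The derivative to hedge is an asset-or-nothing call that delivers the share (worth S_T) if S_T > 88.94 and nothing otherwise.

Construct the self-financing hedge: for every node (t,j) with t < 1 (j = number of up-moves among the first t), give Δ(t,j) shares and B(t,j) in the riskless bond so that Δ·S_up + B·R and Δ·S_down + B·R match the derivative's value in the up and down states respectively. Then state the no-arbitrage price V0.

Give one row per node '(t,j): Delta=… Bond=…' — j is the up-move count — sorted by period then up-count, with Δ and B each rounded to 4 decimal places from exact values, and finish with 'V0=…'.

Under the risk-neutral measure, an up-move has probability p* = (R−d)/(u−d) = 0.7447 and values discount at R = 1.01.
Payoff layer (t=1): V(1,0)=0.0000, V(1,1)=135.6000
Node (0,0) S=120.0000: V=(p*·135.6000+(1−p*)·0.0000)/1.01=99.9789; Δ=(135.6000−0.0000)/(135.6000−79.2000)=2.4043; B=V−Δ·S=-188.5317
Check: Δ(0,0)·S0 + B(0,0) = 99.9789 = V0.

(0,0): Delta=2.4043 Bond=-188.5317
V0=99.9789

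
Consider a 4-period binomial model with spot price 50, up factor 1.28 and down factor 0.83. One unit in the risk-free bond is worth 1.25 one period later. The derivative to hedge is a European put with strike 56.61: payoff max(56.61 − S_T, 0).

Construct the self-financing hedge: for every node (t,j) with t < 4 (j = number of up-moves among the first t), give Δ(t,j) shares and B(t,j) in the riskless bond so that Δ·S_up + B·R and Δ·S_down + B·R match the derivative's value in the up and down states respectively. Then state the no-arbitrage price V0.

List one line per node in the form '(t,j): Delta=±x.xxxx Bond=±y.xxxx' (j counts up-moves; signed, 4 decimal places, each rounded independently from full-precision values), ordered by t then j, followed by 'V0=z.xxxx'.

(0,0): Delta=-0.0064 Bond=0.3310
(1,0): Delta=-0.0918 Bond=3.9582
(1,1): Delta=-0.0024 Bond=0.1606
(2,0): Delta=-1.0000 Bond=36.2304
(2,1): Delta=-0.0497 Bond=2.7132
(2,2): Delta=-0.0003 Bond=0.0213
(3,0): Delta=-1.0000 Bond=45.2880
(3,1): Delta=-1.0000 Bond=45.2880
(3,2): Delta=-0.0057 Bond=0.3989
(3,3): Delta=0.0000 Bond=0.0000
V0=0.0110

No-arbitrage ⇒ martingale measure with p* = (R−d)/(u−d) = 0.9333.
At expiry t=4: V(4,0)=32.8808, V(4,1)=20.0156, V(4,2)=0.1753, V(4,3)=0.0000, V(4,4)=0.0000
  t=3,j=0: stock 28.5893 → up 36.5944 (V=20.0156), down 23.7292 (V=32.8808). Price 16.6987; hedge Δ=-1.0000, bond B=45.2880.
  t=3,j=1: stock 44.0896 → up 56.4347 (V=0.1753), down 36.5944 (V=20.0156). Price 1.1984; hedge Δ=-1.0000, bond B=45.2880.
  t=3,j=2: stock 67.9936 → up 87.0318 (V=0.0000), down 56.4347 (V=0.1753). Price 0.0093; hedge Δ=-0.0057, bond B=0.3989.
  t=3,j=3: stock 104.8576 → up 134.2177 (V=0.0000), down 87.0318 (V=0.0000). Price 0.0000; hedge Δ=0.0000, bond B=0.0000.
  t=2,j=0: stock 34.4450 → up 44.0896 (V=1.1984), down 28.5893 (V=16.6987). Price 1.7854; hedge Δ=-1.0000, bond B=36.2304.
  t=2,j=1: stock 53.1200 → up 67.9936 (V=0.0093), down 44.0896 (V=1.1984). Price 0.0709; hedge Δ=-0.0497, bond B=2.7132.
  t=2,j=2: stock 81.9200 → up 104.8576 (V=0.0000), down 67.9936 (V=0.0093). Price 0.0005; hedge Δ=-0.0003, bond B=0.0213.
  t=1,j=0: stock 41.5000 → up 53.1200 (V=0.0709), down 34.4450 (V=1.7854). Price 0.1482; hedge Δ=-0.0918, bond B=3.9582.
  t=1,j=1: stock 64.0000 → up 81.9200 (V=0.0005), down 53.1200 (V=0.0709). Price 0.0042; hedge Δ=-0.0024, bond B=0.1606.
  t=0,j=0: stock 50.0000 → up 64.0000 (V=0.0042), down 41.5000 (V=0.1482). Price 0.0110; hedge Δ=-0.0064, bond B=0.3310.
Root portfolio cost Δ·50+B reproduces V0=0.0110.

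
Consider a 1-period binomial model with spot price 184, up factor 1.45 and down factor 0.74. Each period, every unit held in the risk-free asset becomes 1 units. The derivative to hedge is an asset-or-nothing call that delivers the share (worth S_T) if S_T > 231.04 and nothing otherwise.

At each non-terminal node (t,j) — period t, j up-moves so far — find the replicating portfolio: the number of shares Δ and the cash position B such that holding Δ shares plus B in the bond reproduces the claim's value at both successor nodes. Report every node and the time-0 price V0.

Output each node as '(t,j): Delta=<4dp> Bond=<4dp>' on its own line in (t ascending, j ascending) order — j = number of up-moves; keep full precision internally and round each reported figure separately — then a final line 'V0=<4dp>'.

Since d<R<u, set p* = (R−d)/(u−d) = 0.3662; price each node as the discounted p*-expectation of its children.
At expiry t=1: V(1,0)=0.0000, V(1,1)=266.8000
Node (0,0) S=184.0000: V=(p*·266.8000+(1−p*)·0.0000)/1=97.7014; Δ=(266.8000−0.0000)/(266.8000−136.1600)=2.0423; B=V−Δ·S=-278.0732
Check: Δ(0,0)·S0 + B(0,0) = 97.7014 = V0.

(0,0): Delta=2.0423 Bond=-278.0732
V0=97.7014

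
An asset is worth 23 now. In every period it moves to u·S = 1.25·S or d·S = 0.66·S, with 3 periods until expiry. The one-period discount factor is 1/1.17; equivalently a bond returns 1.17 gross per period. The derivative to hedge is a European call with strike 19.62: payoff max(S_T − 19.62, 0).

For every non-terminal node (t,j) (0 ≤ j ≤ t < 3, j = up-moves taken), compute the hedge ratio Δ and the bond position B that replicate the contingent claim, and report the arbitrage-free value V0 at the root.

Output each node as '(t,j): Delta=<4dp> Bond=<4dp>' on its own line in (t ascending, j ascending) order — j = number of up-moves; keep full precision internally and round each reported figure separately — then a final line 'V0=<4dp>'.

No-arbitrage ⇒ martingale measure with p* = (R−d)/(u−d) = 0.8644.
At expiry t=3: V(3,0)=0.0000, V(3,1)=0.0000, V(3,2)=4.0987, V(3,3)=25.3019
(2,0): S=10.0188. Δ = (V_up−V_dn)/(S_up−S_dn) = (0.0000−0.0000)/(12.5235−6.6124) = 0.0000. V = [p*·0.0000 + (1−p*)·0.0000]/1.17 = 0.0000. B = V − Δ·S = 0.0000.
(2,1): S=18.9750. Δ = (V_up−V_dn)/(S_up−S_dn) = (4.0987−0.0000)/(23.7188−12.5235) = 0.3661. V = [p*·4.0987 + (1−p*)·0.0000]/1.17 = 3.0282. B = V − Δ·S = -3.9188.
(2,2): S=35.9375. Δ = (V_up−V_dn)/(S_up−S_dn) = (25.3019−4.0987)/(44.9219−23.7188) = 1.0000. V = [p*·25.3019 + (1−p*)·4.0987]/1.17 = 19.1683. B = V − Δ·S = -16.7692.
(1,0): S=15.1800. Δ = (V_up−V_dn)/(S_up−S_dn) = (3.0282−0.0000)/(18.9750−10.0188) = 0.3381. V = [p*·3.0282 + (1−p*)·0.0000]/1.17 = 2.2373. B = V − Δ·S = -2.8953.
(1,1): S=28.7500. Δ = (V_up−V_dn)/(S_up−S_dn) = (19.1683−3.0282)/(35.9375−18.9750) = 0.9515. V = [p*·19.1683 + (1−p*)·3.0282]/1.17 = 14.5126. B = V − Δ·S = -12.8434.
(0,0): S=23.0000. Δ = (V_up−V_dn)/(S_up−S_dn) = (14.5126−2.2373)/(28.7500−15.1800) = 0.9046. V = [p*·14.5126 + (1−p*)·2.2373]/1.17 = 10.9813. B = V − Δ·S = -9.8244.
Check: Δ(0,0)·S0 + B(0,0) = 10.9813 = V0.

(0,0): Delta=0.9046 Bond=-9.8244
(1,0): Delta=0.3381 Bond=-2.8953
(1,1): Delta=0.9515 Bond=-12.8434
(2,0): Delta=0.0000 Bond=0.0000
(2,1): Delta=0.3661 Bond=-3.9188
(2,2): Delta=1.0000 Bond=-16.7692
V0=10.9813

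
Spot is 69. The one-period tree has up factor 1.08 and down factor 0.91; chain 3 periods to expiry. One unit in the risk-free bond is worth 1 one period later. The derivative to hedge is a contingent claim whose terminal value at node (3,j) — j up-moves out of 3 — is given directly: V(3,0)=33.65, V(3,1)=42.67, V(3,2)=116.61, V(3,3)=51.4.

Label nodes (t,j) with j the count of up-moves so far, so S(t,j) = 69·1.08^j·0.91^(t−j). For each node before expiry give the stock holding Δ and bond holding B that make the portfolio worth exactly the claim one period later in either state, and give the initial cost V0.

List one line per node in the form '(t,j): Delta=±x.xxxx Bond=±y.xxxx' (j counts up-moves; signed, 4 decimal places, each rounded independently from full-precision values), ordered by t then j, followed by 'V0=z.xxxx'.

No-arbitrage ⇒ martingale measure with p* = (R−d)/(u−d) = 0.5294.
Payoff layer (t=3): V(3,0)=33.6500, V(3,1)=42.6700, V(3,2)=116.6100, V(3,3)=51.4000
Node (2,0) S=57.1389: V=(p*·42.6700+(1−p*)·33.6500)/1=38.4253; Δ=(42.6700−33.6500)/(61.7100−51.9964)=0.9286; B=V−Δ·S=-14.6335
Node (2,1) S=67.8132: V=(p*·116.6100+(1−p*)·42.6700)/1=81.8147; Δ=(116.6100−42.6700)/(73.2383−61.7100)=6.4138; B=V−Δ·S=-353.1265
Node (2,2) S=80.4816: V=(p*·51.4000+(1−p*)·116.6100)/1=82.0871; Δ=(51.4000−116.6100)/(86.9201−73.2383)=-4.7662; B=V−Δ·S=465.6753
Node (1,0) S=62.7900: V=(p*·81.8147+(1−p*)·38.4253)/1=61.3962; Δ=(81.8147−38.4253)/(67.8132−57.1389)=4.0648; B=V−Δ·S=-193.8357
Node (1,1) S=74.5200: V=(p*·82.0871+(1−p*)·81.8147)/1=81.9589; Δ=(82.0871−81.8147)/(80.4816−67.8132)=0.0215; B=V−Δ·S=80.3568
Node (0,0) S=69.0000: V=(p*·81.9589+(1−p*)·61.3962)/1=72.2823; Δ=(81.9589−61.3962)/(74.5200−62.7900)=1.7530; B=V−Δ·S=-48.6749
Self-financing check: at every node Δ·S+B equals the discounted successor values.

(0,0): Delta=1.7530 Bond=-48.6749
(1,0): Delta=4.0648 Bond=-193.8357
(1,1): Delta=0.0215 Bond=80.3568
(2,0): Delta=0.9286 Bond=-14.6335
(2,1): Delta=6.4138 Bond=-353.1265
(2,2): Delta=-4.7662 Bond=465.6753
V0=72.2823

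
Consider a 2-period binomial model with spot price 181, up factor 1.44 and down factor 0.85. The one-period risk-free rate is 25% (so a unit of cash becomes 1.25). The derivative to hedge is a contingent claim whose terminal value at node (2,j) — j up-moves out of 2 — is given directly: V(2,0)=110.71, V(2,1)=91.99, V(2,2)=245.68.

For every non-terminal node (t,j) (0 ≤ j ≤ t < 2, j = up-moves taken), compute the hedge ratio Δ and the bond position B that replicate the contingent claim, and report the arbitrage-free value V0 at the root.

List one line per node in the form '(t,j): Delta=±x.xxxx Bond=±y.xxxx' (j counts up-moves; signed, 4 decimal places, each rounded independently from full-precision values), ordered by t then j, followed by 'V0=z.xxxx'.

The replicating-portfolio and risk-neutral prices coincide; use p* = (1.25−0.85)/(1.44−0.85) = 0.6780 for the latter.
At expiry t=2: V(2,0)=110.7100, V(2,1)=91.9900, V(2,2)=245.6800
Node (1,0) S=153.8500: V=(p*·91.9900+(1−p*)·110.7100)/1.25=78.4148; Δ=(91.9900−110.7100)/(221.5440−130.7725)=-0.2062; B=V−Δ·S=110.1436
Node (1,1) S=260.6400: V=(p*·245.6800+(1−p*)·91.9900)/1.25=156.9493; Δ=(245.6800−91.9900)/(375.3216−221.5440)=0.9994; B=V−Δ·S=-103.5422
Node (0,0) S=181.0000: V=(p*·156.9493+(1−p*)·78.4148)/1.25=105.3268; Δ=(156.9493−78.4148)/(260.6400−153.8500)=0.7354; B=V−Δ·S=-27.7825
Each (Δ,B) replicates both successor values, so the strategy is self-financing and V0 is arbitrage-free.

(0,0): Delta=0.7354 Bond=-27.7825
(1,0): Delta=-0.2062 Bond=110.1436
(1,1): Delta=0.9994 Bond=-103.5422
V0=105.3268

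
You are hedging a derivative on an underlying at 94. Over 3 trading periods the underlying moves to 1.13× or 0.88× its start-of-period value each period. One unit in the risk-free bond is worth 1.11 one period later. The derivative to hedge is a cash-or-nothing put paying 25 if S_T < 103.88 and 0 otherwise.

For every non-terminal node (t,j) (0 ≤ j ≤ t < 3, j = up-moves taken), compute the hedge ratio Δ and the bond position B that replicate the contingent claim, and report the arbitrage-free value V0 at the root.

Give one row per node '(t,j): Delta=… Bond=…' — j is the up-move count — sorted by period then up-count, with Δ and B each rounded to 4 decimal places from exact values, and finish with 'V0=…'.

Since d<R<u, set p* = (R−d)/(u−d) = 0.9200; price each node as the discounted p*-expectation of its children.
Terminal values V(3,·): V(3,0)=25.0000, V(3,1)=25.0000, V(3,2)=0.0000, V(3,3)=0.0000
  t=2,j=0: stock 72.7936 → up 82.2568 (V=25.0000), down 64.0584 (V=25.0000). Price 22.5225; hedge Δ=0.0000, bond B=22.5225.
  t=2,j=1: stock 93.4736 → up 105.6252 (V=0.0000), down 82.2568 (V=25.0000). Price 1.8018; hedge Δ=-1.0698, bond B=101.8018.
  t=2,j=2: stock 120.0286 → up 135.6323 (V=0.0000), down 105.6252 (V=0.0000). Price 0.0000; hedge Δ=0.0000, bond B=0.0000.
  t=1,j=0: stock 82.7200 → up 93.4736 (V=1.8018), down 72.7936 (V=22.5225). Price 3.1166; hedge Δ=-1.0020, bond B=85.9995.
  t=1,j=1: stock 106.2200 → up 120.0286 (V=0.0000), down 93.4736 (V=1.8018). Price 0.1299; hedge Δ=-0.0679, bond B=7.3371.
  t=0,j=0: stock 94.0000 → up 106.2200 (V=0.1299), down 82.7200 (V=3.1166). Price 0.3323; hedge Δ=-0.1271, bond B=12.2793.
The time-0 hedge costs 0.3323, which is the no-arbitrage price.

(0,0): Delta=-0.1271 Bond=12.2793
(1,0): Delta=-1.0020 Bond=85.9995
(1,1): Delta=-0.0679 Bond=7.3371
(2,0): Delta=0.0000 Bond=22.5225
(2,1): Delta=-1.0698 Bond=101.8018
(2,2): Delta=0.0000 Bond=0.0000
V0=0.3323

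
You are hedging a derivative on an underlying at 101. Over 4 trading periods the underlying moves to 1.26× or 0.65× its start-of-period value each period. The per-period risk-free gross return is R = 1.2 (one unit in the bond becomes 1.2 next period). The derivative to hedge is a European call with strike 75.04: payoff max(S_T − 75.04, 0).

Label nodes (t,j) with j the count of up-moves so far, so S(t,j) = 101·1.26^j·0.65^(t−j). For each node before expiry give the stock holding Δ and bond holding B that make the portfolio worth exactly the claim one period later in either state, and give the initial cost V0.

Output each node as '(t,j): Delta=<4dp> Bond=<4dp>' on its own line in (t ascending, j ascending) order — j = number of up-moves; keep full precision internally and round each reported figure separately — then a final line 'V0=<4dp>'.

(0,0): Delta=0.9754 Bond=-33.4640
(1,0): Delta=0.7935 Bond=-28.2160
(1,1): Delta=0.9856 Bond=-41.4595
(2,0): Delta=0.0000 Bond=0.0000
(2,1): Delta=0.8381 Bond=-37.5530
(2,2): Delta=0.9939 Bond=-51.0821
(3,0): Delta=0.0000 Bond=0.0000
(3,1): Delta=0.0000 Bond=0.0000
(3,2): Delta=0.8853 Bond=-49.9796
(3,3): Delta=1.0000 Bond=-62.5333
V0=65.0466

The replicating-portfolio and risk-neutral prices coincide; use p* = (1.2−0.65)/(1.26−0.65) = 0.9016 for the latter.
Terminal payoffs: V(4,0)=0.0000, V(4,1)=0.0000, V(4,2)=0.0000, V(4,3)=56.2847, V(4,4)=179.5278
  t=3,j=0: stock 27.7371 → up 34.9488 (V=0.0000), down 18.0291 (V=0.0000). Price 0.0000; hedge Δ=0.0000, bond B=0.0000.
  t=3,j=1: stock 53.7674 → up 67.7469 (V=0.0000), down 34.9488 (V=0.0000). Price 0.0000; hedge Δ=0.0000, bond B=0.0000.
  t=3,j=2: stock 104.2259 → up 131.3247 (V=56.2847), down 67.7469 (V=0.0000). Price 42.2904; hedge Δ=0.8853, bond B=-49.9796.
  t=3,j=3: stock 202.0380 → up 254.5678 (V=179.5278), down 131.3247 (V=56.2847). Price 139.5046; hedge Δ=1.0000, bond B=-62.5333.
  t=2,j=0: stock 42.6725 → up 53.7674 (V=0.0000), down 27.7371 (V=0.0000). Price 0.0000; hedge Δ=0.0000, bond B=0.0000.
  t=2,j=1: stock 82.7190 → up 104.2259 (V=42.2904), down 53.7674 (V=0.0000). Price 31.7756; hedge Δ=0.8381, bond B=-37.5530.
  t=2,j=2: stock 160.3476 → up 202.0380 (V=139.5046), down 104.2259 (V=42.2904). Price 108.2855; hedge Δ=0.9939, bond B=-51.0821.
  t=1,j=0: stock 65.6500 → up 82.7190 (V=31.7756), down 42.6725 (V=0.0000). Price 23.8751; hedge Δ=0.7935, bond B=-28.2160.
  t=1,j=1: stock 127.2600 → up 160.3476 (V=108.2855), down 82.7190 (V=31.7756). Price 83.9666; hedge Δ=0.9856, bond B=-41.4595.
  t=0,j=0: stock 101.0000 → up 127.2600 (V=83.9666), down 65.6500 (V=23.8751). Price 65.0466; hedge Δ=0.9754, bond B=-33.4640.
Self-financing check: at every node Δ·S+B equals the discounted successor values.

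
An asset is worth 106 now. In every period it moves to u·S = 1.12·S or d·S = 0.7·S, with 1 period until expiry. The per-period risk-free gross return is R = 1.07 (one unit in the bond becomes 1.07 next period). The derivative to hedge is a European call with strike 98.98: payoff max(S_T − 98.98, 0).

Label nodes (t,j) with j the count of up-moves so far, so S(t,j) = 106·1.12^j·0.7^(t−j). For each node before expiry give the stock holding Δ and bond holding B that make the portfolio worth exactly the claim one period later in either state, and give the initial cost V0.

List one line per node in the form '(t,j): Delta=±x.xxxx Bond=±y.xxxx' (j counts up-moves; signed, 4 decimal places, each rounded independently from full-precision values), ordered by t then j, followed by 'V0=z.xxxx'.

(0,0): Delta=0.4434 Bond=-30.7477
V0=16.2523

Under the risk-neutral measure, an up-move has probability p* = (R−d)/(u−d) = 0.8810 and values discount at R = 1.07.
Terminal payoffs: V(1,0)=0.0000, V(1,1)=19.7400
Node (0,0) S=106.0000: V=(p*·19.7400+(1−p*)·0.0000)/1.07=16.2523; Δ=(19.7400−0.0000)/(118.7200−74.2000)=0.4434; B=V−Δ·S=-30.7477
The time-0 hedge costs 16.2523, which is the no-arbitrage price.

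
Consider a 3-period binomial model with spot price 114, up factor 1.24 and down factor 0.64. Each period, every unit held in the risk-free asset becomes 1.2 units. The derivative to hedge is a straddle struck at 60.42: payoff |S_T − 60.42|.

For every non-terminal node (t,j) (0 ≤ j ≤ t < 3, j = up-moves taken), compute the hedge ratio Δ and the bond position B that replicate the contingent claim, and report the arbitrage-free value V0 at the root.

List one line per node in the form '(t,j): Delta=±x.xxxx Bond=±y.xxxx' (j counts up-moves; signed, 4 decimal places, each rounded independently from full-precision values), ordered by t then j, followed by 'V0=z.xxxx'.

(0,0): Delta=0.9911 Bond=-33.9047
(1,0): Delta=0.8394 Bond=-29.6156
(1,1): Delta=0.9967 Bond=-41.4763
(2,0): Delta=-1.0000 Bond=50.3500
(2,1): Delta=0.9072 Bond=-41.6736
(2,2): Delta=1.0000 Bond=-50.3500
V0=79.0815

Since d<R<u, set p* = (R−d)/(u−d) = 0.9333; price each node as the discounted p*-expectation of its children.
Terminal values V(3,·): V(3,0)=30.5356, V(3,1)=2.5189, V(3,2)=51.7633, V(3,3)=156.9351
Node (2,0) S=46.6944: V=(p*·2.5189+(1−p*)·30.5356)/1.2=3.6556; Δ=(2.5189−30.5356)/(57.9011−29.8844)=-1.0000; B=V−Δ·S=50.3500
Node (2,1) S=90.4704: V=(p*·51.7633+(1−p*)·2.5189)/1.2=40.4003; Δ=(51.7633−2.5189)/(112.1833−57.9011)=0.9072; B=V−Δ·S=-41.6736
Node (2,2) S=175.2864: V=(p*·156.9351+(1−p*)·51.7633)/1.2=124.9364; Δ=(156.9351−51.7633)/(217.3551−112.1833)=1.0000; B=V−Δ·S=-50.3500
Node (1,0) S=72.9600: V=(p*·40.4003+(1−p*)·3.6556)/1.2=31.6255; Δ=(40.4003−3.6556)/(90.4704−46.6944)=0.8394; B=V−Δ·S=-29.6156
Node (1,1) S=141.3600: V=(p*·124.9364+(1−p*)·40.4003)/1.2=99.4172; Δ=(124.9364−40.4003)/(175.2864−90.4704)=0.9967; B=V−Δ·S=-41.4763
Node (0,0) S=114.0000: V=(p*·99.4172+(1−p*)·31.6255)/1.2=79.0815; Δ=(99.4172−31.6255)/(141.3600−72.9600)=0.9911; B=V−Δ·S=-33.9047
The time-0 hedge costs 79.0815, which is the no-arbitrage price.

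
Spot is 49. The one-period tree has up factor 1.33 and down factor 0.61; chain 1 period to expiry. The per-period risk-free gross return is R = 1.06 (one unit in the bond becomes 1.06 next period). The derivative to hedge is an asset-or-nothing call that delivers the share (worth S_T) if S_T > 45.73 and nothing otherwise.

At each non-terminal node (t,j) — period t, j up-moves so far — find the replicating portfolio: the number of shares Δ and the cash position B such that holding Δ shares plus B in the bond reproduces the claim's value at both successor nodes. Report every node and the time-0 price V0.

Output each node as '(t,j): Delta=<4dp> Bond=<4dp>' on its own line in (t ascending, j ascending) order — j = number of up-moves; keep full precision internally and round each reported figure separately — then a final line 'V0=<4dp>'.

Risk-neutral probability p* = (R−d)/(u−d) = (1.06−0.61)/(1.33−0.61) = 0.6250.
Terminal values V(1,·): V(1,0)=0.0000, V(1,1)=65.1700
  t=0,j=0: stock 49.0000 → up 65.1700 (V=65.1700), down 29.8900 (V=0.0000). Price 38.4257; hedge Δ=1.8472, bond B=-52.0882.
Each (Δ,B) replicates both successor values, so the strategy is self-financing and V0 is arbitrage-free.

(0,0): Delta=1.8472 Bond=-52.0882
V0=38.4257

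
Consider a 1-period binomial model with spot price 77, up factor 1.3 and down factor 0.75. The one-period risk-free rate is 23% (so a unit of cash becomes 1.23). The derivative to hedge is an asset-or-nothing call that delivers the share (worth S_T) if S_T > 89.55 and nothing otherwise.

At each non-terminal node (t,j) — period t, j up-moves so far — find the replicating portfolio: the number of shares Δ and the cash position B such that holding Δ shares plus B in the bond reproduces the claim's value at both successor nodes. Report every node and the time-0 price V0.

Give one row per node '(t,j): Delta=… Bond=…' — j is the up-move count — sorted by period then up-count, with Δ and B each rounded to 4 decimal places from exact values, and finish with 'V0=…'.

The replicating-portfolio and risk-neutral prices coincide; use p* = (1.23−0.75)/(1.3−0.75) = 0.8727 for the latter.
At expiry t=1: V(1,0)=0.0000, V(1,1)=100.1000
  t=0,j=0: stock 77.0000 → up 100.1000 (V=100.1000), down 57.7500 (V=0.0000). Price 71.0244; hedge Δ=2.3636, bond B=-110.9756.
Root portfolio cost Δ·77+B reproduces V0=71.0244.

(0,0): Delta=2.3636 Bond=-110.9756
V0=71.0244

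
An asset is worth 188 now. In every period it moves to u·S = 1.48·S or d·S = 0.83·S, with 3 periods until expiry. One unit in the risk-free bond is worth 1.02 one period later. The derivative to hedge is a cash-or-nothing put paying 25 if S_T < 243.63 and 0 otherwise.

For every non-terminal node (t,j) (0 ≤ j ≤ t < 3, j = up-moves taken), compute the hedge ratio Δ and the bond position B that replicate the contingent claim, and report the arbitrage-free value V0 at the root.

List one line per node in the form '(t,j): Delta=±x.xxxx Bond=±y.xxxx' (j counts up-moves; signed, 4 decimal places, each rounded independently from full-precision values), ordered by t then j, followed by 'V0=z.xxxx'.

(0,0): Delta=-0.0814 Bond=33.9909
(1,0): Delta=-0.0706 Bond=32.9982
(1,1): Delta=-0.0959 Bond=38.7197
(2,0): Delta=0.0000 Bond=24.5098
(2,1): Delta=-0.1665 Bond=55.8069
(2,2): Delta=0.0000 Bond=0.0000
V0=18.6962

Risk-neutral probability p* = (R−d)/(u−d) = (1.02−0.83)/(1.48−0.83) = 0.2923.
Payoff layer (t=3): V(3,0)=25.0000, V(3,1)=25.0000, V(3,2)=0.0000, V(3,3)=0.0000
Node (2,0) S=129.5132: V=(p*·25.0000+(1−p*)·25.0000)/1.02=24.5098; Δ=(25.0000−25.0000)/(191.6795−107.4960)=0.0000; B=V−Δ·S=24.5098
Node (2,1) S=230.9392: V=(p*·0.0000+(1−p*)·25.0000)/1.02=17.3454; Δ=(0.0000−25.0000)/(341.7900−191.6795)=-0.1665; B=V−Δ·S=55.8069
Node (2,2) S=411.7952: V=(p*·0.0000+(1−p*)·0.0000)/1.02=0.0000; Δ=(0.0000−0.0000)/(609.4569−341.7900)=0.0000; B=V−Δ·S=0.0000
Node (1,0) S=156.0400: V=(p*·17.3454+(1−p*)·24.5098)/1.02=21.9761; Δ=(17.3454−24.5098)/(230.9392−129.5132)=-0.0706; B=V−Δ·S=32.9982
Node (1,1) S=278.2400: V=(p*·0.0000+(1−p*)·17.3454)/1.02=12.0345; Δ=(0.0000−17.3454)/(411.7952−230.9392)=-0.0959; B=V−Δ·S=38.7197
Node (0,0) S=188.0000: V=(p*·12.0345+(1−p*)·21.9761)/1.02=18.6962; Δ=(12.0345−21.9761)/(278.2400−156.0400)=-0.0814; B=V−Δ·S=33.9909
Check: Δ(0,0)·S0 + B(0,0) = 18.6962 = V0.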